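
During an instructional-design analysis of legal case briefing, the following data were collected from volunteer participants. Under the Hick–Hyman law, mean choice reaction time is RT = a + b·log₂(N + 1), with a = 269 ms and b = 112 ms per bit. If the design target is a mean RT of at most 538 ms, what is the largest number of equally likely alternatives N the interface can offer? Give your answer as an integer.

4

Set 269 + 112·log₂(N + 1) ≤ 538.
log₂(N + 1) ≤ (538 − 269) / 112 = 2.4018.
N + 1 ≤ 2^2.4018 = 5.2846.
N ≤ 4.2846, so the largest integer N is 4.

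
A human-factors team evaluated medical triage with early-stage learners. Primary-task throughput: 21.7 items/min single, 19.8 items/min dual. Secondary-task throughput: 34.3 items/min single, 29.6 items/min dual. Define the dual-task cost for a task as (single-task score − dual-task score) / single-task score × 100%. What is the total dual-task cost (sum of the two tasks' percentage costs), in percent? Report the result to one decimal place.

22.5

Primary cost = (21.7 − 19.8) / 21.7 × 100% = 8.7558%.
Secondary cost = (34.3 − 29.6) / 34.3 × 100% = 13.7026%.
Total = 8.7558% + 13.7026% = 22.4584% ≈ 22.5%.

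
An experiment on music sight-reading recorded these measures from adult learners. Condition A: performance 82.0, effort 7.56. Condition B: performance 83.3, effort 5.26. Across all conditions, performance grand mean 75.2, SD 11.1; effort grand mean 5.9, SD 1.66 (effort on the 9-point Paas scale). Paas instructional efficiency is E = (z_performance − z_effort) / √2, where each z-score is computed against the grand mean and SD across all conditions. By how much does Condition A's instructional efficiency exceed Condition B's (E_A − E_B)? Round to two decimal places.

Condition A: z_P = (82.0 − 75.2)/11.1 = 0.6126; z_E = (7.56 − 5.9)/1.66 = 1.0000; E_A = (0.6126 − 1.0000)/√2 = -0.2739.
Condition B: z_P = (83.3 − 75.2)/11.1 = 0.7297; z_E = (5.26 − 5.9)/1.66 = -0.3855; E_B = (0.7297 − (-0.3855))/√2 = 0.7886.
E_A − E_B = -0.2739 − 0.7886 = -1.0625 ≈ -1.06.

-1.06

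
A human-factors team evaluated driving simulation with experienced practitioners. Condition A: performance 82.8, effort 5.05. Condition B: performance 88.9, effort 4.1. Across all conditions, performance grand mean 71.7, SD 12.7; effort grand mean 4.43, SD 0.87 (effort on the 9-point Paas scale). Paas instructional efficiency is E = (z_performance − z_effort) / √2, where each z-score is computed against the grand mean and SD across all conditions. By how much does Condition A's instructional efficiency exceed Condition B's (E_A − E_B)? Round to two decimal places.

-1.11

Condition A: z_P = (82.8 − 71.7)/12.7 = 0.8740; z_E = (5.05 − 4.43)/0.87 = 0.7126; E_A = (0.8740 − 0.7126)/√2 = 0.1141.
Condition B: z_P = (88.9 − 71.7)/12.7 = 1.3543; z_E = (4.1 − 4.43)/0.87 = -0.3793; E_B = (1.3543 − (-0.3793))/√2 = 1.2258.
E_A − E_B = 0.1141 − 1.2258 = -1.1117 ≈ -1.11.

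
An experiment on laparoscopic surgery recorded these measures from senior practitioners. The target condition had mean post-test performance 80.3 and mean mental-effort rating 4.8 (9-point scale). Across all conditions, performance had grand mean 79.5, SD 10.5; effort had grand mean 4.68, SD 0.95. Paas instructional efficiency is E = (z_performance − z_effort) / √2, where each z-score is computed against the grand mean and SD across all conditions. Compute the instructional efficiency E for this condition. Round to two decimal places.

z_performance = (80.3 − 79.5) / 10.5 = 0.8000 / 10.5 = 0.0762.
z_effort = (4.8 − 4.68) / 0.95 = 0.1200 / 0.95 = 0.1263.
z_P − z_E = 0.0762 − 0.1263 = -0.0501.
E = -0.0501 / √2 = -0.0501 / 1.41421 = -0.0354 ≈ -0.04.

-0.04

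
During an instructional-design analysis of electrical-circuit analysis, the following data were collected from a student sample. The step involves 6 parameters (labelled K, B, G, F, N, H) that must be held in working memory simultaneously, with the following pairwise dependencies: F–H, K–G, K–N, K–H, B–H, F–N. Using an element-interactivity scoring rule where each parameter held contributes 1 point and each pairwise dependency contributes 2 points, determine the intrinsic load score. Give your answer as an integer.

18

Count of parameters held simultaneously: 6.
Count of pairwise dependencies listed: 6.
Element contribution: 6 × 1 = 6.
Interaction contribution: 6 × 2 = 12.
Intrinsic load = 6 + 12 = 18.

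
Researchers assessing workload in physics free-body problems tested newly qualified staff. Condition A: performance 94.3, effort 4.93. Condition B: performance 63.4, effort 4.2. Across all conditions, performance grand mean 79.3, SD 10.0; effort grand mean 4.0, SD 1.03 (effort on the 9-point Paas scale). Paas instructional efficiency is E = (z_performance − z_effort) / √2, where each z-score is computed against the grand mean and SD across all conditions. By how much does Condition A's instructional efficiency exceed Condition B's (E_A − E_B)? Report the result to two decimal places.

1.68

Condition A: z_P = (94.3 − 79.3)/10.0 = 1.5000; z_E = (4.93 − 4.0)/1.03 = 0.9029; E_A = (1.5000 − 0.9029)/√2 = 0.4222.
Condition B: z_P = (63.4 − 79.3)/10.0 = -1.5900; z_E = (4.2 − 4.0)/1.03 = 0.1942; E_B = (-1.5900 − 0.1942)/√2 = -1.2616.
E_A − E_B = 0.4222 − (-1.2616) = 1.6838 ≈ 1.68.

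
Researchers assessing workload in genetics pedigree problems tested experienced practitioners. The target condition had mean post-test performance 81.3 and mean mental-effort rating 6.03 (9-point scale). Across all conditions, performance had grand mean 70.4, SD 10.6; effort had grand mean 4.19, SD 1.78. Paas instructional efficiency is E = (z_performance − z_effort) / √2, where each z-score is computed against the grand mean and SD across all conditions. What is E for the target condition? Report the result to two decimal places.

0.00

z_performance = (81.3 − 70.4) / 10.6 = 10.9000 / 10.6 = 1.0283.
z_effort = (6.03 − 4.19) / 1.78 = 1.8400 / 1.78 = 1.0337.
z_P − z_E = 1.0283 − 1.0337 = -0.0054.
E = -0.0054 / √2 = -0.0054 / 1.41421 = -0.0038 ≈ 0.00.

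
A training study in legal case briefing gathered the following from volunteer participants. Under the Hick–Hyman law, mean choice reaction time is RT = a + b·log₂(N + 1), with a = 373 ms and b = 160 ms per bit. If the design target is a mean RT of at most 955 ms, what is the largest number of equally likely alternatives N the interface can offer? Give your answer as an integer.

11

Set 373 + 160·log₂(N + 1) ≤ 955.
log₂(N + 1) ≤ (955 − 373) / 160 = 3.6375.
N + 1 ≤ 2^3.6375 = 12.4450.
N ≤ 11.4450, so the largest integer N is 11.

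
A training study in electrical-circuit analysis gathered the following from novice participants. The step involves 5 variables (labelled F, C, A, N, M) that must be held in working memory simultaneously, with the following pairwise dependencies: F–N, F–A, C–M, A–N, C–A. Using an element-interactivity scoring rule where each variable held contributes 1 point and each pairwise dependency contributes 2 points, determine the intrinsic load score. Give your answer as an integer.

Count of variables held simultaneously: 5.
Count of pairwise dependencies listed: 5.
Element contribution: 5 × 1 = 5.
Interaction contribution: 5 × 2 = 10.
Intrinsic load = 5 + 10 = 15.

15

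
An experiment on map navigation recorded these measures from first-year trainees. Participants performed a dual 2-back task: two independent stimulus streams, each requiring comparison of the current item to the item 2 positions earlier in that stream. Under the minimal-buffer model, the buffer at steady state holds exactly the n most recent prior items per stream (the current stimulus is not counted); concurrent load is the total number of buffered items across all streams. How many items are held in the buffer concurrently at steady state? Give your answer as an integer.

4

Each stream's buffer holds its 2 most recent prior items.
Two independent streams: 2 × 2 = 4 buffered items at steady state.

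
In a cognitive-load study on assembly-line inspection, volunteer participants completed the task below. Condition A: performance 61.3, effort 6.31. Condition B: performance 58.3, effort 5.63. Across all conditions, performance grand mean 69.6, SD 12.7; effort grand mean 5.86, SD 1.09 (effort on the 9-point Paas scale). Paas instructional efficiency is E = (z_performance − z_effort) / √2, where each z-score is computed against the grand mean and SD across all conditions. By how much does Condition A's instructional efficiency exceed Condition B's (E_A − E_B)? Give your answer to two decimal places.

-0.27

Condition A: z_P = (61.3 − 69.6)/12.7 = -0.6535; z_E = (6.31 − 5.86)/1.09 = 0.4128; E_A = (-0.6535 − 0.4128)/√2 = -0.7540.
Condition B: z_P = (58.3 − 69.6)/12.7 = -0.8898; z_E = (5.63 − 5.86)/1.09 = -0.2110; E_B = (-0.8898 − (-0.2110))/√2 = -0.4800.
E_A − E_B = -0.7540 − (-0.4800) = -0.2740 ≈ -0.27.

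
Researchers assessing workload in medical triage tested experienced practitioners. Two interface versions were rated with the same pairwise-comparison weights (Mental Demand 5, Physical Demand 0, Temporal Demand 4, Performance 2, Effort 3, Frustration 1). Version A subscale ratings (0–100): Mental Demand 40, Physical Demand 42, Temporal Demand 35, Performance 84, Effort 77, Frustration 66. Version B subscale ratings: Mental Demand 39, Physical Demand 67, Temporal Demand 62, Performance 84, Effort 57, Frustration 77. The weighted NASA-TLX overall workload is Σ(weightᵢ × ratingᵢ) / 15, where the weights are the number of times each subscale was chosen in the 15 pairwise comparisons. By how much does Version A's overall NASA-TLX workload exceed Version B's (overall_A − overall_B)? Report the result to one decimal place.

Version A weighted sum = 5·40 + 0·42 + 4·35 + 2·84 + 3·77 + 1·66 = 200 + 0 + 140 + 168 + 231 + 66 = 805; overall_A = 805/15 = 53.6667.
Version B weighted sum = 5·39 + 0·67 + 4·62 + 2·84 + 3·57 + 1·77 = 195 + 0 + 248 + 168 + 171 + 77 = 859; overall_B = 859/15 = 57.2667.
Difference = 53.6667 − 57.2667 = -3.6000 ≈ -3.6.

-3.6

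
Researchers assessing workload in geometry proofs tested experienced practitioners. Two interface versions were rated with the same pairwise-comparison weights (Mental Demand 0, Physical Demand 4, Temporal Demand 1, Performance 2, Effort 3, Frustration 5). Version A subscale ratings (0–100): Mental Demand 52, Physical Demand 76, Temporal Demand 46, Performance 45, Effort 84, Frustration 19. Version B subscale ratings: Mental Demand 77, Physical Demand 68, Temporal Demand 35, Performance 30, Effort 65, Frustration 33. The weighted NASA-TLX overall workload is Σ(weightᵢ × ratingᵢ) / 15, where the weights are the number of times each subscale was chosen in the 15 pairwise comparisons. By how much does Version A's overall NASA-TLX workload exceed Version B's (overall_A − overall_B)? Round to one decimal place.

4.0

Version A weighted sum = 0·52 + 4·76 + 1·46 + 2·45 + 3·84 + 5·19 = 0 + 304 + 46 + 90 + 252 + 95 = 787; overall_A = 787/15 = 52.4667.
Version B weighted sum = 0·77 + 4·68 + 1·35 + 2·30 + 3·65 + 5·33 = 0 + 272 + 35 + 60 + 195 + 165 = 727; overall_B = 727/15 = 48.4667.
Difference = 52.4667 − 48.4667 = 4.0000 ≈ 4.0.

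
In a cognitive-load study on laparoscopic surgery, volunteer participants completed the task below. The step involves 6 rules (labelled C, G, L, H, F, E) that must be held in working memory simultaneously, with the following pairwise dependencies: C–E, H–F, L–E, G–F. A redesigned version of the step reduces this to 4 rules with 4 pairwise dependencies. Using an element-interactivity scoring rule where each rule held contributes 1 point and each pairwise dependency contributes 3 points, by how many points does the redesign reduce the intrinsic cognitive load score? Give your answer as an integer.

Original: 6 × 1 + 4 × 3 = 6 + 12 = 18.
Redesigned: 4 × 1 + 4 × 3 = 4 + 12 = 16.
Reduction = 18 − 16 = 2.

2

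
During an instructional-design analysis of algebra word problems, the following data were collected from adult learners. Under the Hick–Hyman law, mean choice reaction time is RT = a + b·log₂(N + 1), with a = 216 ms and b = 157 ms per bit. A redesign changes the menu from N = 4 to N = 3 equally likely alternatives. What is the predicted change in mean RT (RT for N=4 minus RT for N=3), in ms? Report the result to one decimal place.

RT(4) = 216 + 157·log₂(5) = 216 + 157·2.3219 = 580.5383 ms.
RT(3) = 216 + 157·log₂(4) = 216 + 157·2.0000 = 530.0000 ms.
Difference = 580.5383 − 530.0000 = 50.5383 ≈ 50.5 ms.

50.5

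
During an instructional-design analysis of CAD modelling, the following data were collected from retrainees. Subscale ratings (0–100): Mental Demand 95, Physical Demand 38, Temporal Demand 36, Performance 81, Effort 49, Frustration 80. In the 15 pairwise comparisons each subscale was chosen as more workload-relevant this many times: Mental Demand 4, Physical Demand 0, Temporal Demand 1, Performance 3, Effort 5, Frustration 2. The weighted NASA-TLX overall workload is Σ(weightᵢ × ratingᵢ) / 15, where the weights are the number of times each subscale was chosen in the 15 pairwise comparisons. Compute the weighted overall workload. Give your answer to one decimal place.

The tallies are the weights (they sum to 15).
Weighted sum = 4·95 + 0·38 + 1·36 + 3·81 + 5·49 + 2·80
            = 380 + 0 + 36 + 243 + 245 + 160 = 1064.
Overall workload = 1064 / 15 = 70.9333 ≈ 70.9.

70.9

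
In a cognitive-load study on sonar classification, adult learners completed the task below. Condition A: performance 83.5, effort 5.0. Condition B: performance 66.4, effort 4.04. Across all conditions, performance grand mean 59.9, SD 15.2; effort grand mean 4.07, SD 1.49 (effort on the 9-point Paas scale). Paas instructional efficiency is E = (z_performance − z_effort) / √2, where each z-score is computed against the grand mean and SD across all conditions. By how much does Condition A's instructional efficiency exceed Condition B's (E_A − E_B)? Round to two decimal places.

0.34

Condition A: z_P = (83.5 − 59.9)/15.2 = 1.5526; z_E = (5.0 − 4.07)/1.49 = 0.6242; E_A = (1.5526 − 0.6242)/√2 = 0.6565.
Condition B: z_P = (66.4 − 59.9)/15.2 = 0.4276; z_E = (4.04 − 4.07)/1.49 = -0.0201; E_B = (0.4276 − (-0.0201))/√2 = 0.3166.
E_A − E_B = 0.6565 − 0.3166 = 0.3399 ≈ 0.34.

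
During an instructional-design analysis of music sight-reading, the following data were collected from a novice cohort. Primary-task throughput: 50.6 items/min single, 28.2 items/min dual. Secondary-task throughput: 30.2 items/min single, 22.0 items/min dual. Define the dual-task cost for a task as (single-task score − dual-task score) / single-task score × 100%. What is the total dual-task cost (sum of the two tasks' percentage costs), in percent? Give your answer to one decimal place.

Primary cost = (50.6 − 28.2) / 50.6 × 100% = 44.2688%.
Secondary cost = (30.2 − 22.0) / 30.2 × 100% = 27.1523%.
Total = 44.2688% + 27.1523% = 71.4211% ≈ 71.4%.

71.4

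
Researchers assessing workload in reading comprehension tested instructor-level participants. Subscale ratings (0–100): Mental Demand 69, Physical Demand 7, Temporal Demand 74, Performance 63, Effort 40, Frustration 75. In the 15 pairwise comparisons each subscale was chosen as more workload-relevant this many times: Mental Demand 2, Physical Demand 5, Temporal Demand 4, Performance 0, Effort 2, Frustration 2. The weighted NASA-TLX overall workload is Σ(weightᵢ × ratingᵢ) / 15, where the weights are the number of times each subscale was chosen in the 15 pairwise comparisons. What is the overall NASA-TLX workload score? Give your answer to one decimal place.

The tallies are the weights (they sum to 15).
Weighted sum = 2·69 + 5·7 + 4·74 + 0·63 + 2·40 + 2·75
            = 138 + 35 + 296 + 0 + 80 + 150 = 699.
Overall workload = 699 / 15 = 46.6000 ≈ 46.6.

46.6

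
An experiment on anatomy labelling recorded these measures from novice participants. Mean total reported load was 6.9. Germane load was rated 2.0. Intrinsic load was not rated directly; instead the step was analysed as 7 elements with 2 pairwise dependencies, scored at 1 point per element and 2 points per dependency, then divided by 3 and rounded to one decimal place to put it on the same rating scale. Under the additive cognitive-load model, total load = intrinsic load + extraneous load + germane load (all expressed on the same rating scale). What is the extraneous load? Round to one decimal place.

Intrinsic (element-interactivity): (7 × 1 + 2 × 2) / 3 = 11 / 3 = 3.6667 → 3.7.
extraneous load = total − intrinsic − germane
             = 6.9 − 3.7 − 2.0 = 1.2.

1.2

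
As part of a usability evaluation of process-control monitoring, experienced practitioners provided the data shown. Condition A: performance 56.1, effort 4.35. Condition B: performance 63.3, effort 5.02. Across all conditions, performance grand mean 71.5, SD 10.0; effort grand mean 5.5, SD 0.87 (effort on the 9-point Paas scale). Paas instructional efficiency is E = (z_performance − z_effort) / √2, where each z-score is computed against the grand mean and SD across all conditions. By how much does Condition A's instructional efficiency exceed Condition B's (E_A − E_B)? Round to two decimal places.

0.04

Condition A: z_P = (56.1 − 71.5)/10.0 = -1.5400; z_E = (4.35 − 5.5)/0.87 = -1.3218; E_A = (-1.5400 − (-1.3218))/√2 = -0.1543.
Condition B: z_P = (63.3 − 71.5)/10.0 = -0.8200; z_E = (5.02 − 5.5)/0.87 = -0.5517; E_B = (-0.8200 − (-0.5517))/√2 = -0.1897.
E_A − E_B = -0.1543 − (-0.1897) = 0.0354 ≈ 0.04.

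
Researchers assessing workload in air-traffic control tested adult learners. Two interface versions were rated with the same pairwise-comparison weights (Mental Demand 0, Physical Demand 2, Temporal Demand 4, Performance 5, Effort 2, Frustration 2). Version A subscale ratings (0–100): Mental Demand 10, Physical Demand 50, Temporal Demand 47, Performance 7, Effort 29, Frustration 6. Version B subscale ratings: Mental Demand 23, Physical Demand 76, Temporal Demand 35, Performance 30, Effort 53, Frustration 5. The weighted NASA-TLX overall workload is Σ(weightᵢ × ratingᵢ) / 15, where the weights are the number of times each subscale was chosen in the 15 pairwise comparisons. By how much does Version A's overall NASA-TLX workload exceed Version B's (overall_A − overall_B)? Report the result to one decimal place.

-11.0

Version A weighted sum = 0·10 + 2·50 + 4·47 + 5·7 + 2·29 + 2·6 = 0 + 100 + 188 + 35 + 58 + 12 = 393; overall_A = 393/15 = 26.2000.
Version B weighted sum = 0·23 + 2·76 + 4·35 + 5·30 + 2·53 + 2·5 = 0 + 152 + 140 + 150 + 106 + 10 = 558; overall_B = 558/15 = 37.2000.
Difference = 26.2000 − 37.2000 = -11.0000 ≈ -11.0.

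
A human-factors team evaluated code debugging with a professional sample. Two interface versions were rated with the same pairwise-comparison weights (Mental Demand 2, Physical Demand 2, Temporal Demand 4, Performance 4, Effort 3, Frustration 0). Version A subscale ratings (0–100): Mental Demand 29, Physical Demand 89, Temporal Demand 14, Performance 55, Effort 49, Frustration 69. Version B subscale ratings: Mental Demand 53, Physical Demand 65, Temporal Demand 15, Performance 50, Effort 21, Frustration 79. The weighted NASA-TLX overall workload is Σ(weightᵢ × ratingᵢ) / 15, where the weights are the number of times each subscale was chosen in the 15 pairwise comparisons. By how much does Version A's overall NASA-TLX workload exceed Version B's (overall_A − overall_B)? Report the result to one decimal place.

6.7

Version A weighted sum = 2·29 + 2·89 + 4·14 + 4·55 + 3·49 + 0·69 = 58 + 178 + 56 + 220 + 147 + 0 = 659; overall_A = 659/15 = 43.9333.
Version B weighted sum = 2·53 + 2·65 + 4·15 + 4·50 + 3·21 + 0·79 = 106 + 130 + 60 + 200 + 63 + 0 = 559; overall_B = 559/15 = 37.2667.
Difference = 43.9333 − 37.2667 = 6.6666 ≈ 6.7.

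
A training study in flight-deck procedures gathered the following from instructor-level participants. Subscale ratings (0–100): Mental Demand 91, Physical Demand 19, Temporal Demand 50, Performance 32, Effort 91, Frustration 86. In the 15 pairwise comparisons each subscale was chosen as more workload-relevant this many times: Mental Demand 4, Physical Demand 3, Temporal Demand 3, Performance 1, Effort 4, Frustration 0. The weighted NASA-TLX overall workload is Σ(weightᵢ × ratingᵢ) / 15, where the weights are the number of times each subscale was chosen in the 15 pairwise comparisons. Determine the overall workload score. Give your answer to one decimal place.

The tallies are the weights (they sum to 15).
Weighted sum = 4·91 + 3·19 + 3·50 + 1·32 + 4·91 + 0·86
            = 364 + 57 + 150 + 32 + 364 + 0 = 967.
Overall workload = 967 / 15 = 64.4667 ≈ 64.5.

64.5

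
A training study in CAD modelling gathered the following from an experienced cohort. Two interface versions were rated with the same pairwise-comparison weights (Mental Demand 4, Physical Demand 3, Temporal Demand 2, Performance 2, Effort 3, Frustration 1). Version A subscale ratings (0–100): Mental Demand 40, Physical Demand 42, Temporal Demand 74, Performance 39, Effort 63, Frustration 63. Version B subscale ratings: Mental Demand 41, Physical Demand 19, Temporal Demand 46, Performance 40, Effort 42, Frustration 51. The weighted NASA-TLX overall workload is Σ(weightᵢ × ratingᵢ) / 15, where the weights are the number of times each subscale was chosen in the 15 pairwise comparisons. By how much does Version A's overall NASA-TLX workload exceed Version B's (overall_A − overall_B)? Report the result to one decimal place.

12.9

Version A weighted sum = 4·40 + 3·42 + 2·74 + 2·39 + 3·63 + 1·63 = 160 + 126 + 148 + 78 + 189 + 63 = 764; overall_A = 764/15 = 50.9333.
Version B weighted sum = 4·41 + 3·19 + 2·46 + 2·40 + 3·42 + 1·51 = 164 + 57 + 92 + 80 + 126 + 51 = 570; overall_B = 570/15 = 38.0000.
Difference = 50.9333 − 38.0000 = 12.9333 ≈ 12.9.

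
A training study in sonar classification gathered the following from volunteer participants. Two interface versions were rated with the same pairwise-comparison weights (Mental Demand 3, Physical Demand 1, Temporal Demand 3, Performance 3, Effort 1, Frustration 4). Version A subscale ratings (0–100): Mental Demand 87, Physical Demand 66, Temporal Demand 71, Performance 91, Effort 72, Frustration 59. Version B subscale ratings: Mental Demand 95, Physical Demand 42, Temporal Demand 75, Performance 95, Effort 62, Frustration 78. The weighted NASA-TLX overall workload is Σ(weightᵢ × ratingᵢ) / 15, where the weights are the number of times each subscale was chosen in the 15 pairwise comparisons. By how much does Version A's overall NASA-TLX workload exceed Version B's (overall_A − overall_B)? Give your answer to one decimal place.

-6.0

Version A weighted sum = 3·87 + 1·66 + 3·71 + 3·91 + 1·72 + 4·59 = 261 + 66 + 213 + 273 + 72 + 236 = 1121; overall_A = 1121/15 = 74.7333.
Version B weighted sum = 3·95 + 1·42 + 3·75 + 3·95 + 1·62 + 4·78 = 285 + 42 + 225 + 285 + 62 + 312 = 1211; overall_B = 1211/15 = 80.7333.
Difference = 74.7333 − 80.7333 = -6.0000 ≈ -6.0.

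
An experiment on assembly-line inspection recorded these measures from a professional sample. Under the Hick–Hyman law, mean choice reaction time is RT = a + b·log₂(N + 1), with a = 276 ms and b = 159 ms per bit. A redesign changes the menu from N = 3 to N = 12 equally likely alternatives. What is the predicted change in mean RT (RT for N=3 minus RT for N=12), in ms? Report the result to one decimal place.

-270.4

RT(3) = 276 + 159·log₂(4) = 276 + 159·2.0000 = 594.0000 ms.
RT(12) = 276 + 159·log₂(13) = 276 + 159·3.7004 = 864.3636 ms.
Difference = 594.0000 − 864.3636 = -270.3636 ≈ -270.4 ms.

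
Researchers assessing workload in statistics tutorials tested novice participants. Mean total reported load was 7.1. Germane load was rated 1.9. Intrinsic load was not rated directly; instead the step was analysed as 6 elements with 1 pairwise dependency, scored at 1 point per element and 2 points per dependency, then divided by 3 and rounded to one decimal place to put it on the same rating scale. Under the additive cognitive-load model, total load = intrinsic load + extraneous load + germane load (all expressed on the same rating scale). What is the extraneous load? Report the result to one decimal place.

Intrinsic (element-interactivity): (6 × 1 + 1 × 2) / 3 = 8 / 3 = 2.6667 → 2.7.
extraneous load = total − intrinsic − germane
             = 7.1 − 2.7 − 1.9 = 2.5.

2.5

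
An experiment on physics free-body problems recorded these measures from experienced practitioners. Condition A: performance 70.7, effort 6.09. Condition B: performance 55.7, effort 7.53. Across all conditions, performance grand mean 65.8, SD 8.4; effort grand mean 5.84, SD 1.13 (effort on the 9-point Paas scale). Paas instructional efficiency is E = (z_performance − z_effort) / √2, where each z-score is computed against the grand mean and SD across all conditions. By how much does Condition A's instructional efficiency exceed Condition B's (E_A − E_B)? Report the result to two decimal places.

Condition A: z_P = (70.7 − 65.8)/8.4 = 0.5833; z_E = (6.09 − 5.84)/1.13 = 0.2212; E_A = (0.5833 − 0.2212)/√2 = 0.2560.
Condition B: z_P = (55.7 − 65.8)/8.4 = -1.2024; z_E = (7.53 − 5.84)/1.13 = 1.4956; E_B = (-1.2024 − 1.4956)/√2 = -1.9078.
E_A − E_B = 0.2560 − (-1.9078) = 2.1638 ≈ 2.16.

2.16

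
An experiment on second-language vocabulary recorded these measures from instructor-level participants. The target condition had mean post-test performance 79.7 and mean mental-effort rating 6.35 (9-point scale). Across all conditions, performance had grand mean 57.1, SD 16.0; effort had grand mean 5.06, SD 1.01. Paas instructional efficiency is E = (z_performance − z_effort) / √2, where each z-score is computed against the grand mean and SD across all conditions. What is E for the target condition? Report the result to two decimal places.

z_performance = (79.7 − 57.1) / 16.0 = 22.6000 / 16.0 = 1.4125.
z_effort = (6.35 − 5.06) / 1.01 = 1.2900 / 1.01 = 1.2772.
z_P − z_E = 1.4125 − 1.2772 = 0.1353.
E = 0.1353 / √2 = 0.1353 / 1.41421 = 0.0957 ≈ 0.10.

0.10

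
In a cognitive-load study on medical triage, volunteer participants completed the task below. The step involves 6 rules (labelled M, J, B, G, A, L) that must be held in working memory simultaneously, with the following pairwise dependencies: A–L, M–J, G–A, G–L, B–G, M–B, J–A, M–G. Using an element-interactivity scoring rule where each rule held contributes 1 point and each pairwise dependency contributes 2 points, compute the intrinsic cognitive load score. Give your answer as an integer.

Count of rules held simultaneously: 6.
Count of pairwise dependencies listed: 8.
Element contribution: 6 × 1 = 6.
Interaction contribution: 8 × 2 = 16.
Intrinsic load = 6 + 16 = 22.

22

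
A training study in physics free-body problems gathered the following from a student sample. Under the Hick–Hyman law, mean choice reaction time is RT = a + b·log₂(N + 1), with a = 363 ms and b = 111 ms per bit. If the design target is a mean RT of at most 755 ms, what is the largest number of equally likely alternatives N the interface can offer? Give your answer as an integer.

Set 363 + 111·log₂(N + 1) ≤ 755.
log₂(N + 1) ≤ (755 − 363) / 111 = 3.5315.
N + 1 ≤ 2^3.5315 = 11.5635.
N ≤ 10.5635, so the largest integer N is 10.

10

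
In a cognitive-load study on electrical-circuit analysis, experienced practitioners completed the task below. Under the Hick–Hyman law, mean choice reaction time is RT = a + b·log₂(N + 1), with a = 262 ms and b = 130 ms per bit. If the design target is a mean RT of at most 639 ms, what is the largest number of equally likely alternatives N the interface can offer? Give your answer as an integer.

Set 262 + 130·log₂(N + 1) ≤ 639.
log₂(N + 1) ≤ (639 − 262) / 130 = 2.9000.
N + 1 ≤ 2^2.9000 = 7.4643.
N ≤ 6.4643, so the largest integer N is 6.

6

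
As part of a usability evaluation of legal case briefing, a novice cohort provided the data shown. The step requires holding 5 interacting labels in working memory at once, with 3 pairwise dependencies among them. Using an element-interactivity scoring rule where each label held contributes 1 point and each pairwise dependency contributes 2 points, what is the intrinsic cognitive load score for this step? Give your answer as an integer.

Element contribution: 5 × 1 = 5.
Interaction contribution: 3 × 2 = 6.
Intrinsic load = 5 + 6 = 11.

11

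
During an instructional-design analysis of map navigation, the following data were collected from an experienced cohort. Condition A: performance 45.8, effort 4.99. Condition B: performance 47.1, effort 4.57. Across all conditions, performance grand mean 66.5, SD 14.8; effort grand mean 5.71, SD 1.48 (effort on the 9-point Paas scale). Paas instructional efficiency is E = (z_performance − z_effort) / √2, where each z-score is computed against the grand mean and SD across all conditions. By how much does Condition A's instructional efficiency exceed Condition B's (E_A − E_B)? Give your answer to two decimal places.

-0.26

Condition A: z_P = (45.8 − 66.5)/14.8 = -1.3986; z_E = (4.99 − 5.71)/1.48 = -0.4865; E_A = (-1.3986 − (-0.4865))/√2 = -0.6450.
Condition B: z_P = (47.1 − 66.5)/14.8 = -1.3108; z_E = (4.57 − 5.71)/1.48 = -0.7703; E_B = (-1.3108 − (-0.7703))/√2 = -0.3822.
E_A − E_B = -0.6450 − (-0.3822) = -0.2628 ≈ -0.26.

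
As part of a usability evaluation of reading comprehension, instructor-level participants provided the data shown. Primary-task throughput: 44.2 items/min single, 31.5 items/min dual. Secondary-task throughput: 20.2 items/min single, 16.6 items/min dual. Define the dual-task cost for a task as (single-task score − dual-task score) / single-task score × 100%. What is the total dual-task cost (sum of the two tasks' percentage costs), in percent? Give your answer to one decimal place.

Primary cost = (44.2 − 31.5) / 44.2 × 100% = 28.7330%.
Secondary cost = (20.2 − 16.6) / 20.2 × 100% = 17.8218%.
Total = 28.7330% + 17.8218% = 46.5548% ≈ 46.6%.

46.6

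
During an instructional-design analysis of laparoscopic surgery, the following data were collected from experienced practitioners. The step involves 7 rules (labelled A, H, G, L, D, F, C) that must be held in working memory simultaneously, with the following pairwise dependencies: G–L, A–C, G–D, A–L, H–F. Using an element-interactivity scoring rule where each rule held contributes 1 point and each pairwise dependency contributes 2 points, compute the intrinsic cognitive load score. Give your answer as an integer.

17

Count of rules held simultaneously: 7.
Count of pairwise dependencies listed: 5.
Element contribution: 7 × 1 = 7.
Interaction contribution: 5 × 2 = 10.
Intrinsic load = 7 + 10 = 17.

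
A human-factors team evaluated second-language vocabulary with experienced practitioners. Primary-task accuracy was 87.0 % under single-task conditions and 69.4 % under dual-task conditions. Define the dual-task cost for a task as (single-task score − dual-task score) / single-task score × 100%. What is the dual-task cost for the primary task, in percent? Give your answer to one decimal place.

20.2

Cost = (87.0 − 69.4) / 87.0 × 100%
     = 17.6000 / 87.0 × 100% = 20.2299%.
≈ 20.2%.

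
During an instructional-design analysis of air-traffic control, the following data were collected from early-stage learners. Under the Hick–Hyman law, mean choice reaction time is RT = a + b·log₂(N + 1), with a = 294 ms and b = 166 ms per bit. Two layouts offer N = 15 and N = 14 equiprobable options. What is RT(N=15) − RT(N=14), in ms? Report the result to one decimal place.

15.5

RT(15) = 294 + 166·log₂(16) = 294 + 166·4.0000 = 958.0000 ms.
RT(14) = 294 + 166·log₂(15) = 294 + 166·3.9069 = 942.5454 ms.
Difference = 958.0000 − 942.5454 = 15.4546 ≈ 15.5 ms.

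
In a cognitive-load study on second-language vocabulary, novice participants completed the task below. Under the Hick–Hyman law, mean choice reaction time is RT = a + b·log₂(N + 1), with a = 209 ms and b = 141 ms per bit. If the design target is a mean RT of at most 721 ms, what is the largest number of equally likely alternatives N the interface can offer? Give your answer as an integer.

Set 209 + 141·log₂(N + 1) ≤ 721.
log₂(N + 1) ≤ (721 − 209) / 141 = 3.6312.
N + 1 ≤ 2^3.6312 = 12.3908.
N ≤ 11.3908, so the largest integer N is 11.

11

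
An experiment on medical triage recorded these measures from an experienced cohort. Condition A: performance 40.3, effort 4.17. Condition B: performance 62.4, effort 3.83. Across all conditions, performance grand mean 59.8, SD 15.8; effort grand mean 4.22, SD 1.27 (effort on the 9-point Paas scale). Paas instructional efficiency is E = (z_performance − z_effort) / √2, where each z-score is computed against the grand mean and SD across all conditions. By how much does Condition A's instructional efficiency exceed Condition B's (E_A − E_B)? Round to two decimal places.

-1.18

Condition A: z_P = (40.3 − 59.8)/15.8 = -1.2342; z_E = (4.17 − 4.22)/1.27 = -0.0394; E_A = (-1.2342 − (-0.0394))/√2 = -0.8449.
Condition B: z_P = (62.4 − 59.8)/15.8 = 0.1646; z_E = (3.83 − 4.22)/1.27 = -0.3071; E_B = (0.1646 − (-0.3071))/√2 = 0.3335.
E_A − E_B = -0.8449 − 0.3335 = -1.1784 ≈ -1.18.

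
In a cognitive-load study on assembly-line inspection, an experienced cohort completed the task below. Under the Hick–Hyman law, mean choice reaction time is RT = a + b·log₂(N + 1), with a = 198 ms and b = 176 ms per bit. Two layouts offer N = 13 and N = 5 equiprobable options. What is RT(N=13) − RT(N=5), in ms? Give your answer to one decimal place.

215.1

RT(13) = 198 + 176·log₂(14) = 198 + 176·3.8074 = 868.1024 ms.
RT(5) = 198 + 176·log₂(6) = 198 + 176·2.5850 = 652.9600 ms.
Difference = 868.1024 − 652.9600 = 215.1424 ≈ 215.1 ms.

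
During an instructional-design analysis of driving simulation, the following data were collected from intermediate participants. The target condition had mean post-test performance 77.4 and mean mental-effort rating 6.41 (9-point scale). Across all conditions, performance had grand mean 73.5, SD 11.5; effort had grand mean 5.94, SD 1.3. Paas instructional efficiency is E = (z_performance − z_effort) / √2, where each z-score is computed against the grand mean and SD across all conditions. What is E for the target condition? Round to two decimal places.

-0.02

z_performance = (77.4 − 73.5) / 11.5 = 3.9000 / 11.5 = 0.3391.
z_effort = (6.41 − 5.94) / 1.3 = 0.4700 / 1.3 = 0.3615.
z_P − z_E = 0.3391 − 0.3615 = -0.0224.
E = -0.0224 / √2 = -0.0224 / 1.41421 = -0.0158 ≈ -0.02.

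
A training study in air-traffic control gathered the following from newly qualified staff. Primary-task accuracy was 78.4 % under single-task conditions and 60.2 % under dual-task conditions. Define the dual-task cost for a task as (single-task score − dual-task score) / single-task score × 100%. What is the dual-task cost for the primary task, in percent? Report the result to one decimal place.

23.2

Cost = (78.4 − 60.2) / 78.4 × 100%
     = 18.2000 / 78.4 × 100% = 23.2143%.
≈ 23.2%.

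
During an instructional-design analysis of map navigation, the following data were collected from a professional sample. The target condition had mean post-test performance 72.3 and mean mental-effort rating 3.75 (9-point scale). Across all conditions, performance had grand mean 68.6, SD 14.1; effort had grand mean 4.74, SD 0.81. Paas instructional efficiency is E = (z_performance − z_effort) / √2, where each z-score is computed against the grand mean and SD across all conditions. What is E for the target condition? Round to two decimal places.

z_performance = (72.3 − 68.6) / 14.1 = 3.7000 / 14.1 = 0.2624.
z_effort = (3.75 − 4.74) / 0.81 = -0.9900 / 0.81 = -1.2222.
z_P − z_E = 0.2624 − (-1.2222) = 1.4846.
E = 1.4846 / √2 = 1.4846 / 1.41421 = 1.0498 ≈ 1.05.

1.05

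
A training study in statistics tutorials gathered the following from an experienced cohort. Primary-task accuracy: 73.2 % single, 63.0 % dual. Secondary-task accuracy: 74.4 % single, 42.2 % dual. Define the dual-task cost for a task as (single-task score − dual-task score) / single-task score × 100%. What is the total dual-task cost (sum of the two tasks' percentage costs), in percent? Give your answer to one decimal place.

57.2

Primary cost = (73.2 − 63.0) / 73.2 × 100% = 13.9344%.
Secondary cost = (74.4 − 42.2) / 74.4 × 100% = 43.2796%.
Total = 13.9344% + 43.2796% = 57.2140% ≈ 57.2%.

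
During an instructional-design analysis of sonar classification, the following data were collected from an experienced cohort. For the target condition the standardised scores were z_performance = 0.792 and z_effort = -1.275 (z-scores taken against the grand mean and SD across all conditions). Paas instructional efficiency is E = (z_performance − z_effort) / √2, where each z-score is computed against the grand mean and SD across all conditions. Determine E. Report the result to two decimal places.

1.46

z_P − z_E = 0.792 − (-1.275) = 2.0670.
E = 2.0670 / √2 = 2.0670 / 1.41421 = 1.4616 ≈ 1.46.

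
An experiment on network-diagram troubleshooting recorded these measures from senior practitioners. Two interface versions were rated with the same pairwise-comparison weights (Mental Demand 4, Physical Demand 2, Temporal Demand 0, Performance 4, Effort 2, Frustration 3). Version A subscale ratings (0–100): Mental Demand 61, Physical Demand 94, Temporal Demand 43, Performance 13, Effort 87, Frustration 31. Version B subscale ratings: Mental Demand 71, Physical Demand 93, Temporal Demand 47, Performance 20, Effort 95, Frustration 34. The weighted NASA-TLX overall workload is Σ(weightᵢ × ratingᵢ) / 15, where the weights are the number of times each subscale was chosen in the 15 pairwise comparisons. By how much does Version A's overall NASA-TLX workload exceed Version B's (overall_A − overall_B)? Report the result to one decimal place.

-6.1

Version A weighted sum = 4·61 + 2·94 + 0·43 + 4·13 + 2·87 + 3·31 = 244 + 188 + 0 + 52 + 174 + 93 = 751; overall_A = 751/15 = 50.0667.
Version B weighted sum = 4·71 + 2·93 + 0·47 + 4·20 + 2·95 + 3·34 = 284 + 186 + 0 + 80 + 190 + 102 = 842; overall_B = 842/15 = 56.1333.
Difference = 50.0667 − 56.1333 = -6.0666 ≈ -6.1.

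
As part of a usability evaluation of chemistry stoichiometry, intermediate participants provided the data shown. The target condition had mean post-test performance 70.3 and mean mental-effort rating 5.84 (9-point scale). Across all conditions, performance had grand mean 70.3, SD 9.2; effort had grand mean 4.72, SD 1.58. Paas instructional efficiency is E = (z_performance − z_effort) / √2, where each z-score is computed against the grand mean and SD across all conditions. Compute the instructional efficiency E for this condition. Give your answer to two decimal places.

z_performance = (70.3 − 70.3) / 9.2 = 0.0000 / 9.2 = 0.0000.
z_effort = (5.84 − 4.72) / 1.58 = 1.1200 / 1.58 = 0.7089.
z_P − z_E = 0.0000 − 0.7089 = -0.7089.
E = -0.7089 / √2 = -0.7089 / 1.41421 = -0.5013 ≈ -0.50.

-0.50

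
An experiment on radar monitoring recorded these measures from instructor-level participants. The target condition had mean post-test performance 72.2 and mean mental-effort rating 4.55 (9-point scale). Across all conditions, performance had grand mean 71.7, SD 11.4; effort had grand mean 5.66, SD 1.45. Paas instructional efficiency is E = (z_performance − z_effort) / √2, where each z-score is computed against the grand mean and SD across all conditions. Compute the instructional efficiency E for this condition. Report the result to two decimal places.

z_performance = (72.2 − 71.7) / 11.4 = 0.5000 / 11.4 = 0.0439.
z_effort = (4.55 − 5.66) / 1.45 = -1.1100 / 1.45 = -0.7655.
z_P − z_E = 0.0439 − (-0.7655) = 0.8094.
E = 0.8094 / √2 = 0.8094 / 1.41421 = 0.5723 ≈ 0.57.

0.57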